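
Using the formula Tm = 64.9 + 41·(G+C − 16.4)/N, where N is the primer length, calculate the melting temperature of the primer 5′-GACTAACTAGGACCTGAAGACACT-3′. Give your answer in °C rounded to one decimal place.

Base counts: A=9, T=4, G=5, C=6; G+C = 11, N = 24.
Tm = 64.9 + 41·(11 − 16.4)/24 = 64.9 + -221.40/24 = 55.7°C.

55.7°C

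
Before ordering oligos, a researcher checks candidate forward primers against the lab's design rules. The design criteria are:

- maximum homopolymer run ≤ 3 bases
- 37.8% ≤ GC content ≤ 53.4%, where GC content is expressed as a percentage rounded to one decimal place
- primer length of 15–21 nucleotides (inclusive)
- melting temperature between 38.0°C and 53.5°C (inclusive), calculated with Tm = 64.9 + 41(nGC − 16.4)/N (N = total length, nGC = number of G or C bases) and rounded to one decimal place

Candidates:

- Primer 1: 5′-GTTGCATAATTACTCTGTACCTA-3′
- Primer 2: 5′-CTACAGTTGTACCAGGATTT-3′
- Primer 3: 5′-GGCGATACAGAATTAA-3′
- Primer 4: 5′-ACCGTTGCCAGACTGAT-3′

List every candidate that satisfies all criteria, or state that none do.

Primer 1 (23 nt, A=6 T=9 G=3 C=5): longest run = 2 ✓; GC 8/23 = 34.8%, outside 37.8–53.4% ✗; length 23, outside 15–21 ✗; Tm = 64.9 + 41·(8 − 16.4)/23 = 49.9°C ✓ — fails.
Primer 2 (20 nt, A=5 T=7 G=4 C=4): longest run = 3 ✓; GC 8/20 = 40.0% ✓; length 20 ✓; Tm = 64.9 + 41·(8 − 16.4)/20 = 47.7°C ✓ — passes.
Primer 3 (16 nt, A=7 T=3 G=4 C=2): longest run = 2 ✓; GC 6/16 = 37.5%, outside 37.8–53.4% ✗; length 16 ✓; Tm = 64.9 + 41·(6 − 16.4)/16 = 38.3°C ✓ — fails.
Primer 4 (17 nt, A=4 T=4 G=4 C=5): longest run = 2 ✓; GC 9/17 = 52.9% ✓; length 17 ✓; Tm = 64.9 + 41·(9 − 16.4)/17 = 47.1°C ✓ — passes.

Primer 2 and Primer 4.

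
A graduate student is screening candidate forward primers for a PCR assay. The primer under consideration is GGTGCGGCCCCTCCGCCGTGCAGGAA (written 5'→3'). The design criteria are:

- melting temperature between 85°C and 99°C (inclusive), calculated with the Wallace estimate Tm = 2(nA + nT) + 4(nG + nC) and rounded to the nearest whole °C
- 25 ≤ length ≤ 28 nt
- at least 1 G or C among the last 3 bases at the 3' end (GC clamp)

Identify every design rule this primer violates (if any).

Base counts: A=3, T=3, G=10, C=10 (length 26).
Tm: Tm = 2·6 + 4·20 = 92°C ✓
length: length 26 ✓
GC clamp: 3' end GAA has 1 G/C ✓

Meets all criteria.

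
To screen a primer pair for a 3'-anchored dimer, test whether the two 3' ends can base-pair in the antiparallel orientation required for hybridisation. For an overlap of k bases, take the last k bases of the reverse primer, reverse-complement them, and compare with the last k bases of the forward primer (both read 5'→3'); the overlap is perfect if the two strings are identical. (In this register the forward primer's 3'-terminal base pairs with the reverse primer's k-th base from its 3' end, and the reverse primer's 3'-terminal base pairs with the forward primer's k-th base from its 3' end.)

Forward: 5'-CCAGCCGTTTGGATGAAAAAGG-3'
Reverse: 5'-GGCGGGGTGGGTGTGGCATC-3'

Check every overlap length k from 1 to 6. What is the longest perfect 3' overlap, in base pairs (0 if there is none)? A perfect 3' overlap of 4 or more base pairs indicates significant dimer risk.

Last 6 bases (5'→3') — forward …AAAAGG, reverse …GGCATC.
Reverse complement of the reverse primer's last 6 bases: GATGCC; its first k bases are the reverse complement of the reverse primer's last k bases, so a perfect k-base overlap needs the forward primer's last k bases to equal them.
Comparing (forward last k vs required): k=1: G vs G ✓; k=2: GG vs GA ✗; k=3: AGG vs GAT ✗; k=4: AAGG vs GATG ✗; k=5: AAAGG vs GATGC ✗; k=6: AAAAGG vs GATGCC ✗.
Only k = 1 is perfect, so the longest perfect 3' overlap is 1.

Longest perfect overlap: 1 complementary base pair; below the dimer-risk threshold (threshold 4).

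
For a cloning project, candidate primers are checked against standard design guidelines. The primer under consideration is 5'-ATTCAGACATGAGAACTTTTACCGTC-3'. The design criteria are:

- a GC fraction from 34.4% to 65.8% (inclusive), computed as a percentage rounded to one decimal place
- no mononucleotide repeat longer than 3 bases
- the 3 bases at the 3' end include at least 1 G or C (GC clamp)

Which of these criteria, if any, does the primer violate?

Base counts: A=8, T=8, G=4, C=6 (length 26).
GC content: GC 10/26 = 38.5% ✓
homopolymer run: longest run = 4, exceeds 3 ✗
GC clamp: 3' end GTC has 2 G/C ✓

Fails: homopolymer run.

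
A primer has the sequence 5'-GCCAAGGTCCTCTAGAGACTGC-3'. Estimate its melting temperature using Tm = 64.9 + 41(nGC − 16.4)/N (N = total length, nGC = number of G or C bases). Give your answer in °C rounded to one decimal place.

Base counts: A=5, T=4, G=6, C=7; G+C = 13, N = 22.
Tm = 64.9 + 41·(13 − 16.4)/22 = 64.9 + -139.40/22 = 58.6°C.

58.6°C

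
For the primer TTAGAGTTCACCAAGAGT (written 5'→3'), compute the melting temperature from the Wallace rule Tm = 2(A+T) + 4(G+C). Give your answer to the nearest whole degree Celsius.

50°C

Base counts: A=6, T=5, G=4, C=3 (length 18).
Tm = 2·(6+5) + 4·(4+3) = 2·11 + 4·7 = 22 + 28 = 50°C.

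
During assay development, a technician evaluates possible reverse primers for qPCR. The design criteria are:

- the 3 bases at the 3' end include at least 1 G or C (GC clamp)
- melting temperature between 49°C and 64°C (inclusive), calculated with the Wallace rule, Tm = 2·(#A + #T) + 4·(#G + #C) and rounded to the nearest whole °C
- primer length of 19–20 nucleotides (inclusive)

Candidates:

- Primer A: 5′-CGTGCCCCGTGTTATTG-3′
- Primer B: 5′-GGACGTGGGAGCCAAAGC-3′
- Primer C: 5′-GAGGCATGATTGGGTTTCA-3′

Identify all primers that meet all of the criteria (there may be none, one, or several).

Primer C only.

Primer A (17 nt, A=1 T=6 G=5 C=5): 3' end TTG has 1 G/C ✓; Tm = 2·7 + 4·10 = 54°C ✓; length 17, outside 19–20 ✗ — fails.
Primer B (18 nt, A=5 T=1 G=8 C=4): 3' end AGC has 2 G/C ✓; Tm = 2·6 + 4·12 = 60°C ✓; length 18, outside 19–20 ✗ — fails.
Primer C (19 nt, A=4 T=6 G=7 C=2): 3' end TCA has 1 G/C ✓; Tm = 2·10 + 4·9 = 56°C ✓; length 19 ✓ — passes.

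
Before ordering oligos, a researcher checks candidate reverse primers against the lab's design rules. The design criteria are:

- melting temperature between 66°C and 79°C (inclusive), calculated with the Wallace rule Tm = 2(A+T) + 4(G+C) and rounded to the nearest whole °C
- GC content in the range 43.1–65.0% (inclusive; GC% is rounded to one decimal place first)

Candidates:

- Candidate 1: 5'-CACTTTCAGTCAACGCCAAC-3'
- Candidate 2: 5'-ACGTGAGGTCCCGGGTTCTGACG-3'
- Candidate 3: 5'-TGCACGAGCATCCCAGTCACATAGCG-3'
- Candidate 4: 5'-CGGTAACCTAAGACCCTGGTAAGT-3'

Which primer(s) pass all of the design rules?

Candidate 1 (20 nt, A=6 T=4 G=2 C=8): Tm = 2·10 + 4·10 = 60°C, outside 66–79°C ✗; GC 10/20 = 50.0% ✓ — fails.
Candidate 2 (23 nt, A=3 T=5 G=9 C=6): Tm = 2·8 + 4·15 = 76°C ✓; GC 15/23 = 65.2%, outside 43.1–65.0% ✗ — fails.
Candidate 3 (26 nt, A=7 T=4 G=6 C=9): Tm = 2·11 + 4·15 = 82°C, outside 66–79°C ✗; GC 15/26 = 57.7% ✓ — fails.
Candidate 4 (24 nt, A=7 T=5 G=6 C=6): Tm = 2·12 + 4·12 = 72°C ✓; GC 12/24 = 50.0% ✓ — passes.

Candidate 4 only.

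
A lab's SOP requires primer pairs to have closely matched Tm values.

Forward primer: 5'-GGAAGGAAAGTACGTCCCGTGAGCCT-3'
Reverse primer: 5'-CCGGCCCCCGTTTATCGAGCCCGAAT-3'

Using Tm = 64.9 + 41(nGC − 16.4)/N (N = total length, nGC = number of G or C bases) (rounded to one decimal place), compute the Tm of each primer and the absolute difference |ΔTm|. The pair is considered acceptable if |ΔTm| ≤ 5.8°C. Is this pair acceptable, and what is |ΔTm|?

Forward: G+C = 15, N = 26 → Tm = 64.9 + 41·(15 − 16.4)/26 = 62.7°C.
Reverse: G+C = 17, N = 26 → Tm = 64.9 + 41·(17 − 16.4)/26 = 65.8°C.
|ΔTm| = |62.7 − 65.8| = 3.1°C, ≤ 5.8°C.

|ΔTm| = 3.1°C; the pair is acceptable.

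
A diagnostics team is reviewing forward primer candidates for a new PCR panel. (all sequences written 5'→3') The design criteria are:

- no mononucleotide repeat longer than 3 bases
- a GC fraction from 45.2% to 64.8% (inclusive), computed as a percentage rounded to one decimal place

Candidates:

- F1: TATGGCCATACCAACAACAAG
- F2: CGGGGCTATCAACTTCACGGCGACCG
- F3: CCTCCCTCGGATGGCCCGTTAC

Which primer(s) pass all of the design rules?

None of the candidates satisfy all criteria.

F1 (21 nt, A=9 T=3 G=3 C=6): longest run = 2 ✓; GC 9/21 = 42.9%, outside 45.2–64.8% ✗ — fails.
F2 (26 nt, A=5 T=4 G=8 C=9): longest run = 4, exceeds 3 ✗; GC 17/26 = 65.4%, outside 45.2–64.8% ✗ — fails.
F3 (22 nt, A=2 T=5 G=5 C=10): longest run = 3 ✓; GC 15/22 = 68.2%, outside 45.2–64.8% ✗ — fails.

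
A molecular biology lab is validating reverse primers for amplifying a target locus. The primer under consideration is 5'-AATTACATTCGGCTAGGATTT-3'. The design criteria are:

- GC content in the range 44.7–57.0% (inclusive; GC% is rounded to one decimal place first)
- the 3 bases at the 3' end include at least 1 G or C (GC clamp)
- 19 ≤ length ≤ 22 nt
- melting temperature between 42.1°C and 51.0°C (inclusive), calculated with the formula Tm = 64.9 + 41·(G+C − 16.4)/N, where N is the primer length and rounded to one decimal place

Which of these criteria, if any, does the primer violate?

Base counts: A=6, T=8, G=4, C=3 (length 21).
GC content: GC 7/21 = 33.3%, outside 44.7–57.0% ✗
GC clamp: 3' end TTT has 0 G/C, need ≥1 ✗
length: length 21 ✓
Tm: Tm = 64.9 + 41·(7 − 16.4)/21 = 46.5°C ✓

Fails: GC content, GC clamp.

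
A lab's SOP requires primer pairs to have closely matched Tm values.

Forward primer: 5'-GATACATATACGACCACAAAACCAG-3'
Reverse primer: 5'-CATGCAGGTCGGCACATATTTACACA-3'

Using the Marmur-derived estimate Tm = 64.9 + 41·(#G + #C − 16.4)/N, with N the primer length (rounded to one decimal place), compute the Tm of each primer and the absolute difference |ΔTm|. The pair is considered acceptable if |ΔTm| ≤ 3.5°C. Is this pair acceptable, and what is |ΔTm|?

|ΔTm| = 3.6°C; the pair is not acceptable.

Forward: G+C = 10, N = 25 → Tm = 64.9 + 41·(10 − 16.4)/25 = 54.4°C.
Reverse: G+C = 12, N = 26 → Tm = 64.9 + 41·(12 − 16.4)/26 = 58.0°C.
|ΔTm| = |54.4 − 58.0| = 3.6°C, > 3.5°C.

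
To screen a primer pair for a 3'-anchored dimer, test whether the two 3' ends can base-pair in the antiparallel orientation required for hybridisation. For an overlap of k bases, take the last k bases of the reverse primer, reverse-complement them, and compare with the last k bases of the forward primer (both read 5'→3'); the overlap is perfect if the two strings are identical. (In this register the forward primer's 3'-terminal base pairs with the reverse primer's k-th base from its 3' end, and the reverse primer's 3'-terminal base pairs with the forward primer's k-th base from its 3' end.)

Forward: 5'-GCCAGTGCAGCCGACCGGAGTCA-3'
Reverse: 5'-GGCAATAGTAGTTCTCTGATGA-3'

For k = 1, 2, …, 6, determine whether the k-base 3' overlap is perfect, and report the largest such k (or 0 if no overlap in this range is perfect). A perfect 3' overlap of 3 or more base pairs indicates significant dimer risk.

Longest perfect overlap: 3 complementary base pairs; significant dimer risk (threshold 3).

Last 6 bases (5'→3') — forward …GAGTCA, reverse …TGATGA.
Reverse complement of the reverse primer's last 6 bases: TCATCA; its first k bases are the reverse complement of the reverse primer's last k bases, so a perfect k-base overlap needs the forward primer's last k bases to equal them.
Comparing (forward last k vs required): k=1: A vs T ✗; k=2: CA vs TC ✗; k=3: TCA vs TCA ✓; k=4: GTCA vs TCAT ✗; k=5: AGTCA vs TCATC ✗; k=6: GAGTCA vs TCATCA ✗.
Only k = 3 is perfect, so the longest perfect 3' overlap is 3.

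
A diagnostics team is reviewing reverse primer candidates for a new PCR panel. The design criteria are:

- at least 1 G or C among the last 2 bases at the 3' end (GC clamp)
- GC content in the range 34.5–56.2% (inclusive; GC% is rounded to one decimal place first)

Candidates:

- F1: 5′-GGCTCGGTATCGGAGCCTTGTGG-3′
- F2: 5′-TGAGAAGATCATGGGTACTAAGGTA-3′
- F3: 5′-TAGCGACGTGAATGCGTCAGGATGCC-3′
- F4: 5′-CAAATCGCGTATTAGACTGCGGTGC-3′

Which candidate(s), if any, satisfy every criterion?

F1 (23 nt, A=2 T=6 G=10 C=5): 3' end GG has 2 G/C ✓; GC 15/23 = 65.2%, outside 34.5–56.2% ✗ — fails.
F2 (25 nt, A=9 T=6 G=8 C=2): 3' end TA has 0 G/C, need ≥1 ✗; GC 10/25 = 40.0% ✓ — fails.
F3 (26 nt, A=6 T=5 G=9 C=6): 3' end CC has 2 G/C ✓; GC 15/26 = 57.7%, outside 34.5–56.2% ✗ — fails.
F4 (25 nt, A=6 T=6 G=7 C=6): 3' end GC has 2 G/C ✓; GC 13/25 = 52.0% ✓ — passes.

F4 only.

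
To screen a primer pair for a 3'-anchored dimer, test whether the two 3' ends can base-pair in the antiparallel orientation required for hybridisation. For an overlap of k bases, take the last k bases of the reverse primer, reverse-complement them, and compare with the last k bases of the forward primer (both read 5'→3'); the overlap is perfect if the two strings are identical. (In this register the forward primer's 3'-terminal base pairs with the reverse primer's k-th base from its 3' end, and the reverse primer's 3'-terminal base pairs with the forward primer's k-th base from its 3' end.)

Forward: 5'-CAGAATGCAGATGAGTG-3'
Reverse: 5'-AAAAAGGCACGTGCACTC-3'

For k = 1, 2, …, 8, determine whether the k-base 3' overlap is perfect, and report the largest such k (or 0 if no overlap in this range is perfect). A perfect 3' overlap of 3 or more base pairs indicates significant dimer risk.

Longest perfect overlap: 5 complementary base pairs; significant dimer risk (threshold 3).

Last 8 bases (5'→3') — forward …GATGAGTG, reverse …GTGCACTC.
Reverse complement of the reverse primer's last 8 bases: GAGTGCAC; its first k bases are the reverse complement of the reverse primer's last k bases, so a perfect k-base overlap needs the forward primer's last k bases to equal them.
Comparing (forward last k vs required): k=1: G vs G ✓; k=2: TG vs GA ✗; k=3: GTG vs GAG ✗; k=4: AGTG vs GAGT ✗; k=5: GAGTG vs GAGTG ✓; k=6: TGAGTG vs GAGTGC ✗; k=7: ATGAGTG vs GAGTGCA ✗; k=8: GATGAGTG vs GAGTGCAC ✗.
Perfect overlaps at k = 1, 5; the largest is 5.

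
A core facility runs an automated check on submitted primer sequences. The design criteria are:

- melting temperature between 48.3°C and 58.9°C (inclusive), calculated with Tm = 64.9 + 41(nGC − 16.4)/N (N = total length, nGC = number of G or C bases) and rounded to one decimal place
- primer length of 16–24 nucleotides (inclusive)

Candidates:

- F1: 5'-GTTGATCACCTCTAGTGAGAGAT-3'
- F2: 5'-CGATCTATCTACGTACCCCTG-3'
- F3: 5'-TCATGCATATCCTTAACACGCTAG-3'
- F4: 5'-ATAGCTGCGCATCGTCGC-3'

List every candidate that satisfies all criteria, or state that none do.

F1 (23 nt, A=6 T=7 G=6 C=4): Tm = 64.9 + 41·(10 − 16.4)/23 = 53.5°C ✓; length 23 ✓ — passes.
F2 (21 nt, A=4 T=6 G=3 C=8): Tm = 64.9 + 41·(11 − 16.4)/21 = 54.4°C ✓; length 21 ✓ — passes.
F3 (24 nt, A=7 T=7 G=3 C=7): Tm = 64.9 + 41·(10 − 16.4)/24 = 54.0°C ✓; length 24 ✓ — passes.
F4 (18 nt, A=3 T=4 G=5 C=6): Tm = 64.9 + 41·(11 − 16.4)/18 = 52.6°C ✓; length 18 ✓ — passes.

F1, F2, F3 and F4.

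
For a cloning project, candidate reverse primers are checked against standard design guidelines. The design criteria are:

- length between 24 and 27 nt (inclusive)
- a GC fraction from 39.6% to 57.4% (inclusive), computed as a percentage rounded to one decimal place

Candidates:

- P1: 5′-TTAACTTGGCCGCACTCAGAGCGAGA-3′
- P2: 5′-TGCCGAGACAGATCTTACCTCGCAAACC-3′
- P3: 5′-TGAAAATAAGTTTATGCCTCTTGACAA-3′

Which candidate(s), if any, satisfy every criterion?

P1 (26 nt, A=7 T=5 G=7 C=7): length 26 ✓; GC 14/26 = 53.8% ✓ — passes.
P2 (28 nt, A=8 T=5 G=5 C=10): length 28, outside 24–27 ✗; GC 15/28 = 53.6% ✓ — fails.
P3 (27 nt, A=10 T=9 G=4 C=4): length 27 ✓; GC 8/27 = 29.6%, outside 39.6–57.4% ✗ — fails.

P1 only.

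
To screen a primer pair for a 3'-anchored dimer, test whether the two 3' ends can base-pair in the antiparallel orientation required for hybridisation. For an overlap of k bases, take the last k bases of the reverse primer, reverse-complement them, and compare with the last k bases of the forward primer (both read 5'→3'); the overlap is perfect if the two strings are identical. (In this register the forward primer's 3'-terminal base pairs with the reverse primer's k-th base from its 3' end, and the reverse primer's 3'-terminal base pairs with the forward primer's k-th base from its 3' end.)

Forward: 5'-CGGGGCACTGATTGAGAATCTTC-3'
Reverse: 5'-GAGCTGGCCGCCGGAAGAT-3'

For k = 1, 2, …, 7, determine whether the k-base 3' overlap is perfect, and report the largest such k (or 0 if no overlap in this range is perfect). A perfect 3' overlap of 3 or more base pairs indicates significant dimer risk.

Longest perfect overlap: 6 complementary base pairs; significant dimer risk (threshold 3).

Last 7 bases (5'→3') — forward …AATCTTC, reverse …GGAAGAT.
Reverse complement of the reverse primer's last 7 bases: ATCTTCC; its first k bases are the reverse complement of the reverse primer's last k bases, so a perfect k-base overlap needs the forward primer's last k bases to equal them.
Comparing (forward last k vs required): k=1: C vs A ✗; k=2: TC vs AT ✗; k=3: TTC vs ATC ✗; k=4: CTTC vs ATCT ✗; k=5: TCTTC vs ATCTT ✗; k=6: ATCTTC vs ATCTTC ✓; k=7: AATCTTC vs ATCTTCC ✗.
Only k = 6 is perfect, so the longest perfect 3' overlap is 6.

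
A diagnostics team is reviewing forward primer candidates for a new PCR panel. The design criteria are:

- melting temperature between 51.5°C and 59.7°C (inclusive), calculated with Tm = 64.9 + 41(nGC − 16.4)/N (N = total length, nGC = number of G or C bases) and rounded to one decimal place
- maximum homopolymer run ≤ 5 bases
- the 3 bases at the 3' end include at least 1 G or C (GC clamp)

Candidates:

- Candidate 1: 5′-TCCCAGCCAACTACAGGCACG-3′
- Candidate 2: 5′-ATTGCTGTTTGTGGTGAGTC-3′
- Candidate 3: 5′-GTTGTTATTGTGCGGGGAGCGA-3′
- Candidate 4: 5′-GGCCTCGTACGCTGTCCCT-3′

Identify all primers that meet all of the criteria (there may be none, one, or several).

Candidate 1 (21 nt, A=6 T=2 G=4 C=9): Tm = 64.9 + 41·(13 − 16.4)/21 = 58.3°C ✓; longest run = 3 ✓; 3' end ACG has 2 G/C ✓ — passes.
Candidate 2 (20 nt, A=2 T=9 G=7 C=2): Tm = 64.9 + 41·(9 − 16.4)/20 = 49.7°C, outside 51.5–59.7°C ✗; longest run = 3 ✓; 3' end GTC has 2 G/C ✓ — fails.
Candidate 3 (22 nt, A=3 T=7 G=10 C=2): Tm = 64.9 + 41·(12 − 16.4)/22 = 56.7°C ✓; longest run = 4 ✓; 3' end CGA has 2 G/C ✓ — passes.
Candidate 4 (19 nt, A=1 T=5 G=5 C=8): Tm = 64.9 + 41·(13 − 16.4)/19 = 57.6°C ✓; longest run = 3 ✓; 3' end CCT has 2 G/C ✓ — passes.

Candidate 1, Candidate 3 and Candidate 4.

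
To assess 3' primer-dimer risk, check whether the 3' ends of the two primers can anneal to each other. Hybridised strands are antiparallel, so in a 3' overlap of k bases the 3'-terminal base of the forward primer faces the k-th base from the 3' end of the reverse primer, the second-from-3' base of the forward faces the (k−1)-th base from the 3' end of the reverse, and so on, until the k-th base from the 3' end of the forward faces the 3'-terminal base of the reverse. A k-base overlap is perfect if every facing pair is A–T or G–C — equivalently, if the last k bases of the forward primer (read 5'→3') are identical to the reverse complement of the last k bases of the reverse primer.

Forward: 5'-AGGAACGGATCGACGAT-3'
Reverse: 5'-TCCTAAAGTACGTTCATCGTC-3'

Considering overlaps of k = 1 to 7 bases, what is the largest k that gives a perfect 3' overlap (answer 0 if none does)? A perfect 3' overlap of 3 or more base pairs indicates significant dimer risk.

Longest perfect overlap: 6 complementary base pairs; significant dimer risk (threshold 3).

Last 7 bases (5'→3') — forward …CGACGAT, reverse …CATCGTC.
Reverse complement of the reverse primer's last 7 bases: GACGATG; its first k bases are the reverse complement of the reverse primer's last k bases, so a perfect k-base overlap needs the forward primer's last k bases to equal them.
Comparing (forward last k vs required): k=1: T vs G ✗; k=2: AT vs GA ✗; k=3: GAT vs GAC ✗; k=4: CGAT vs GACG ✗; k=5: ACGAT vs GACGA ✗; k=6: GACGAT vs GACGAT ✓; k=7: CGACGAT vs GACGATG ✗.
Only k = 6 is perfect, so the longest perfect 3' overlap is 6.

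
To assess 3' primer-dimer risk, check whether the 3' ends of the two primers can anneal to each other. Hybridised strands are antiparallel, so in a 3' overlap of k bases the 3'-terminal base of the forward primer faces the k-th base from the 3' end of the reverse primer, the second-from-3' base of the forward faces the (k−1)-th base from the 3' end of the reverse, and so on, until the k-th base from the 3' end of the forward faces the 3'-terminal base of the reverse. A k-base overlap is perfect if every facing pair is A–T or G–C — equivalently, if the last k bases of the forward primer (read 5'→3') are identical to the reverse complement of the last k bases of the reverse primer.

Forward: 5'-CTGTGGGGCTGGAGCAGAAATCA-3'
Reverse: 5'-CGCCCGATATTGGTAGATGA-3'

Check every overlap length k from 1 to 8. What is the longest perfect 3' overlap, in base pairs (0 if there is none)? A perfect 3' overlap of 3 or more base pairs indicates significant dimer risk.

Longest perfect overlap: 3 complementary base pairs; significant dimer risk (threshold 3).

Last 8 bases (5'→3') — forward …AGAAATCA, reverse …GTAGATGA.
Reverse complement of the reverse primer's last 8 bases: TCATCTAC; its first k bases are the reverse complement of the reverse primer's last k bases, so a perfect k-base overlap needs the forward primer's last k bases to equal them.
Comparing (forward last k vs required): k=1: A vs T ✗; k=2: CA vs TC ✗; k=3: TCA vs TCA ✓; k=4: ATCA vs TCAT ✗; k=5: AATCA vs TCATC ✗; k=6: AAATCA vs TCATCT ✗; k=7: GAAATCA vs TCATCTA ✗; k=8: AGAAATCA vs TCATCTAC ✗.
Only k = 3 is perfect, so the longest perfect 3' overlap is 3.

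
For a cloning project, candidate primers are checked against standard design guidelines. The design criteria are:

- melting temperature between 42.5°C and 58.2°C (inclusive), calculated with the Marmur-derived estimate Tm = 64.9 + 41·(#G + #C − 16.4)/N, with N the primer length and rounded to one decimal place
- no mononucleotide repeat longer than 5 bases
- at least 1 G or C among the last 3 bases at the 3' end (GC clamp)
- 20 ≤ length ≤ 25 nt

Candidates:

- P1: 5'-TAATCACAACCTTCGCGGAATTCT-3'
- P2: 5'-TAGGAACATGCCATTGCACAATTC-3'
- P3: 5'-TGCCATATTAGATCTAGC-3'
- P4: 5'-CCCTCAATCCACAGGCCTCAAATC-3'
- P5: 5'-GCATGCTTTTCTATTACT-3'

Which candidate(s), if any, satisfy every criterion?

P1 and P2.

P1 (24 nt, A=7 T=7 G=3 C=7): Tm = 64.9 + 41·(10 − 16.4)/24 = 54.0°C ✓; longest run = 2 ✓; 3' end TCT has 1 G/C ✓; length 24 ✓ — passes.
P2 (24 nt, A=8 T=6 G=4 C=6): Tm = 64.9 + 41·(10 − 16.4)/24 = 54.0°C ✓; longest run = 2 ✓; 3' end TTC has 1 G/C ✓; length 24 ✓ — passes.
P3 (18 nt, A=5 T=6 G=3 C=4): Tm = 64.9 + 41·(7 − 16.4)/18 = 43.5°C ✓; longest run = 2 ✓; 3' end AGC has 2 G/C ✓; length 18, outside 20–25 ✗ — fails.
P4 (24 nt, A=7 T=4 G=2 C=11): Tm = 64.9 + 41·(13 − 16.4)/24 = 59.1°C, outside 42.5–58.2°C ✗; longest run = 3 ✓; 3' end ATC has 1 G/C ✓; length 24 ✓ — fails.
P5 (18 nt, A=3 T=9 G=2 C=4): Tm = 64.9 + 41·(6 − 16.4)/18 = 41.2°C, outside 42.5–58.2°C ✗; longest run = 4 ✓; 3' end ACT has 1 G/C ✓; length 18, outside 20–25 ✗ — fails.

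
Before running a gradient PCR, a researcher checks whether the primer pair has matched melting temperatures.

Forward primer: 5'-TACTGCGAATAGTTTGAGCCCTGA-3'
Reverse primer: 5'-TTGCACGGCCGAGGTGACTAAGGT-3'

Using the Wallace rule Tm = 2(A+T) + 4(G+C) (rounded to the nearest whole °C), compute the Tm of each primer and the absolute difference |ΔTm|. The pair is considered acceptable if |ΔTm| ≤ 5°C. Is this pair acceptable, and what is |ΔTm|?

Forward: A=6 T=7 G=6 C=5 → Tm = 2·13 + 4·11 = 70°C.
Reverse: A=5 T=5 G=9 C=5 → Tm = 2·10 + 4·14 = 76°C.
|ΔTm| = |70 − 76| = 6°C, > 5°C.

|ΔTm| = 6°C; the pair is not acceptable.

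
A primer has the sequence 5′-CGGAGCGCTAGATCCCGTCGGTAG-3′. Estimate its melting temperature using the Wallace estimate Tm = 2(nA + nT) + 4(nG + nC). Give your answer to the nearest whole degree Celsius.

Base counts: A=4, T=4, G=9, C=7 (length 24).
Tm = 2·(4+4) + 4·(9+7) = 2·8 + 4·16 = 16 + 64 = 80°C.

80°C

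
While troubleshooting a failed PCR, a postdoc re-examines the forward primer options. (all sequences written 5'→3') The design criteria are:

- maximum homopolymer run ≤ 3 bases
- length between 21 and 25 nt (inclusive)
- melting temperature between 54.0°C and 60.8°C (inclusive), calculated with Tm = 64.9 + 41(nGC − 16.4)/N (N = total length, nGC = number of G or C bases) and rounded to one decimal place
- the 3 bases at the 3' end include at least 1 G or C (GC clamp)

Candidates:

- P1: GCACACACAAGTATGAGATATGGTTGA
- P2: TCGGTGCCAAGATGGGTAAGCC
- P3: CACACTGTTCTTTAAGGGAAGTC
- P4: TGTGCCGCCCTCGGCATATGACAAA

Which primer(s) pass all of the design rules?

P1 (27 nt, A=10 T=6 G=7 C=4): longest run = 2 ✓; length 27, outside 21–25 ✗; Tm = 64.9 + 41·(11 − 16.4)/27 = 56.7°C ✓; 3' end TGA has 1 G/C ✓ — fails.
P2 (22 nt, A=5 T=4 G=8 C=5): longest run = 3 ✓; length 22 ✓; Tm = 64.9 + 41·(13 − 16.4)/22 = 58.6°C ✓; 3' end GCC has 3 G/C ✓ — passes.
P3 (23 nt, A=6 T=7 G=5 C=5): longest run = 3 ✓; length 23 ✓; Tm = 64.9 + 41·(10 − 16.4)/23 = 53.5°C, outside 54.0–60.8°C ✗; 3' end GTC has 2 G/C ✓ — fails.
P4 (25 nt, A=6 T=5 G=6 C=8): longest run = 3 ✓; length 25 ✓; Tm = 64.9 + 41·(14 − 16.4)/25 = 61.0°C, outside 54.0–60.8°C ✗; 3' end AAA has 0 G/C, need ≥1 ✗ — fails.

P2 only.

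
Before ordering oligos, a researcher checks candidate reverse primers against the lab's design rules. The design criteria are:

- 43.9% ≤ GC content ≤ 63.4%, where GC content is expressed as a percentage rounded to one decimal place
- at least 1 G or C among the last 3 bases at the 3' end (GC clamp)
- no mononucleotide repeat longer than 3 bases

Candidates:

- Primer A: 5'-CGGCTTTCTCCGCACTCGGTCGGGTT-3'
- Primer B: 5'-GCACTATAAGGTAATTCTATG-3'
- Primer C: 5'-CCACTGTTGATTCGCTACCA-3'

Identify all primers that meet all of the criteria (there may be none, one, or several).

Primer C only.

Primer A (26 nt, A=1 T=8 G=8 C=9): GC 17/26 = 65.4%, outside 43.9–63.4% ✗; 3' end GTT has 1 G/C ✓; longest run = 3 ✓ — fails.
Primer B (21 nt, A=7 T=7 G=4 C=3): GC 7/21 = 33.3%, outside 43.9–63.4% ✗; 3' end ATG has 1 G/C ✓; longest run = 2 ✓ — fails.
Primer C (20 nt, A=4 T=6 G=3 C=7): GC 10/20 = 50.0% ✓; 3' end CCA has 2 G/C ✓; longest run = 2 ✓ — passes.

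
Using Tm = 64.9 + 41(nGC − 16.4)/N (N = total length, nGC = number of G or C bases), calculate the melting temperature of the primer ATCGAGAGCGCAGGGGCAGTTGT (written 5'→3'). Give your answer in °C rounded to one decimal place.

Base counts: A=5, T=4, G=10, C=4; G+C = 14, N = 23.
Tm = 64.9 + 41·(14 − 16.4)/23 = 64.9 + -98.40/23 = 60.6°C.

60.6°C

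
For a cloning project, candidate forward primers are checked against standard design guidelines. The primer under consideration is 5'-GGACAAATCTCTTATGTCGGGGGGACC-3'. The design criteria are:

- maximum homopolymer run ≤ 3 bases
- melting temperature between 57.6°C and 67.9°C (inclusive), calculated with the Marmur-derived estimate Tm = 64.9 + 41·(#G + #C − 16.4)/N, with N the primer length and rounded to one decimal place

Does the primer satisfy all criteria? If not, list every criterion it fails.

Base counts: A=6, T=6, G=9, C=6 (length 27).
homopolymer run: longest run = 6, exceeds 3 ✗
Tm: Tm = 64.9 + 41·(15 − 16.4)/27 = 62.8°C ✓

Fails: homopolymer run.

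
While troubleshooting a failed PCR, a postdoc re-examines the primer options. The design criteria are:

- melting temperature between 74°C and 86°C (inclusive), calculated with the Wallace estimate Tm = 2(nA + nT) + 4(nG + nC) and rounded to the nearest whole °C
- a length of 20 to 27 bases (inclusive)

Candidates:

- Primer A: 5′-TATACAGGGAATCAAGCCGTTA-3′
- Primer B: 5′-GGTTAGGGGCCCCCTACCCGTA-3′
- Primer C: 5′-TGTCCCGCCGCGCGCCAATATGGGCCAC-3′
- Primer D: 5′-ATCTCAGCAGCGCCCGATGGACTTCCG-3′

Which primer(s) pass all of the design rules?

Primer B only.

Primer A (22 nt, A=8 T=5 G=5 C=4): Tm = 2·13 + 4·9 = 62°C, outside 74–86°C ✗; length 22 ✓ — fails.
Primer B (22 nt, A=3 T=4 G=7 C=8): Tm = 2·7 + 4·15 = 74°C ✓; length 22 ✓ — passes.
Primer C (28 nt, A=4 T=4 G=8 C=12): Tm = 2·8 + 4·20 = 96°C, outside 74–86°C ✗; length 28, outside 20–27 ✗ — fails.
Primer D (27 nt, A=5 T=5 G=7 C=10): Tm = 2·10 + 4·17 = 88°C, outside 74–86°C ✗; length 27 ✓ — fails.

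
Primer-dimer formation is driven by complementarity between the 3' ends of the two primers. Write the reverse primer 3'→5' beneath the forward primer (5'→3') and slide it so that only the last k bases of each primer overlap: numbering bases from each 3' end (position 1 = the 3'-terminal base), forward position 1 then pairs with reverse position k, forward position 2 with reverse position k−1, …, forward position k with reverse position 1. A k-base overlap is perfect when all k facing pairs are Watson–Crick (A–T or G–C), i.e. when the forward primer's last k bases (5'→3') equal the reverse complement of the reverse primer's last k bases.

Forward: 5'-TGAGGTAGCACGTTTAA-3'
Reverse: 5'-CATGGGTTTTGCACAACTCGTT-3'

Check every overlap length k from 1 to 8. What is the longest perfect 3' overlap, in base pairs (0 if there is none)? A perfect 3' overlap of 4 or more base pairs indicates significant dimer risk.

Last 8 bases (5'→3') — forward …ACGTTTAA, reverse …AACTCGTT.
Reverse complement of the reverse primer's last 8 bases: AACGAGTT; its first k bases are the reverse complement of the reverse primer's last k bases, so a perfect k-base overlap needs the forward primer's last k bases to equal them.
Comparing (forward last k vs required): k=1: A vs A ✓; k=2: AA vs AA ✓; k=3: TAA vs AAC ✗; k=4: TTAA vs AACG ✗; k=5: TTTAA vs AACGA ✗; k=6: GTTTAA vs AACGAG ✗; k=7: CGTTTAA vs AACGAGT ✗; k=8: ACGTTTAA vs AACGAGTT ✗.
Perfect overlaps at k = 1, 2; the largest is 2.

Longest perfect overlap: 2 complementary base pairs; below the dimer-risk threshold (threshold 4).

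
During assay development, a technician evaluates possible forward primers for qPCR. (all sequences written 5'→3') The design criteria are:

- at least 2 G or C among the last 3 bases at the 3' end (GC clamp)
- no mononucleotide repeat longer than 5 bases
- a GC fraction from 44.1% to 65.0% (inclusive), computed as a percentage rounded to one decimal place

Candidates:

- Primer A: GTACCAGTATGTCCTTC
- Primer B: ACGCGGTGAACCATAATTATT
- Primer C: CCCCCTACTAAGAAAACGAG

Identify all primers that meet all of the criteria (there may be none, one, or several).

Primer A (17 nt, A=3 T=6 G=3 C=5): 3' end TTC has 1 G/C, need ≥2 ✗; longest run = 2 ✓; GC 8/17 = 47.1% ✓ — fails.
Primer B (21 nt, A=7 T=6 G=4 C=4): 3' end ATT has 0 G/C, need ≥2 ✗; longest run = 2 ✓; GC 8/21 = 38.1%, outside 44.1–65.0% ✗ — fails.
Primer C (20 nt, A=8 T=2 G=3 C=7): 3' end GAG has 2 G/C ✓; longest run = 5 ✓; GC 10/20 = 50.0% ✓ — passes.

Primer C only.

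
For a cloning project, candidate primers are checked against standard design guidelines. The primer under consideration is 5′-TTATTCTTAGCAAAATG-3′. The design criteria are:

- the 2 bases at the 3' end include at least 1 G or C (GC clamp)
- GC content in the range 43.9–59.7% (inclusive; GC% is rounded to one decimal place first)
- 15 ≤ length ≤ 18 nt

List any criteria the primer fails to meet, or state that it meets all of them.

Base counts: A=6, T=7, G=2, C=2 (length 17).
GC clamp: 3' end TG has 1 G/C ✓
GC content: GC 4/17 = 23.5%, outside 43.9–59.7% ✗
length: length 17 ✓

Fails: GC content.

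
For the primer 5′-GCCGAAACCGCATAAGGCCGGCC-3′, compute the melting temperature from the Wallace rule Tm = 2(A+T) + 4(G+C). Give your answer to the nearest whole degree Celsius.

78°C

Base counts: A=6, T=1, G=7, C=9 (length 23).
Tm = 2·(6+1) + 4·(7+9) = 2·7 + 4·16 = 14 + 64 = 78°C.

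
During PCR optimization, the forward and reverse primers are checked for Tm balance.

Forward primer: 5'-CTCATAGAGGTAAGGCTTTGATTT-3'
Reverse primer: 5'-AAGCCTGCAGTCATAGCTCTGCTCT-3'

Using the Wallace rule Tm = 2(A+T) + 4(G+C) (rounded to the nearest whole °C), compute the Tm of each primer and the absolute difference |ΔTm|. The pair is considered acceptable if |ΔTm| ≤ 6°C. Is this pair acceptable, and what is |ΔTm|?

|ΔTm| = 10°C; the pair is not acceptable.

Forward: A=6 T=9 G=6 C=3 → Tm = 2·15 + 4·9 = 66°C.
Reverse: A=5 T=7 G=5 C=8 → Tm = 2·12 + 4·13 = 76°C.
|ΔTm| = |66 − 76| = 10°C, > 6°C.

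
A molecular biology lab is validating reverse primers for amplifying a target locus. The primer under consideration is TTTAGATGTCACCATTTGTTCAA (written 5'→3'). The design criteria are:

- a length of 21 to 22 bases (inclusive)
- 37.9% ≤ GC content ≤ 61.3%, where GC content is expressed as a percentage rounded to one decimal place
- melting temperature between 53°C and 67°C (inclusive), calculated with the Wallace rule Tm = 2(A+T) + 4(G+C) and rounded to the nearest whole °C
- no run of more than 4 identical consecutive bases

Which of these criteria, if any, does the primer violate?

Base counts: A=6, T=10, G=3, C=4 (length 23).
length: length 23, outside 21–22 ✗
GC content: GC 7/23 = 30.4%, outside 37.9–61.3% ✗
Tm: Tm = 2·16 + 4·7 = 60°C ✓
homopolymer run: longest run = 3 ✓

Fails: length, GC content.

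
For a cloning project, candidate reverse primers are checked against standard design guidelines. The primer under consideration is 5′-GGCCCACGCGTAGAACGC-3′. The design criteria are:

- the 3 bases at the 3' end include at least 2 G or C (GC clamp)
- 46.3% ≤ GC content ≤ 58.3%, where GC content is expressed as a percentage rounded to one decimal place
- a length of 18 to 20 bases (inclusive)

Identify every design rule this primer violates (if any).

Fails: GC content.

Base counts: A=4, T=1, G=6, C=7 (length 18).
GC clamp: 3' end CGC has 3 G/C ✓
GC content: GC 13/18 = 72.2%, outside 46.3–58.3% ✗
length: length 18 ✓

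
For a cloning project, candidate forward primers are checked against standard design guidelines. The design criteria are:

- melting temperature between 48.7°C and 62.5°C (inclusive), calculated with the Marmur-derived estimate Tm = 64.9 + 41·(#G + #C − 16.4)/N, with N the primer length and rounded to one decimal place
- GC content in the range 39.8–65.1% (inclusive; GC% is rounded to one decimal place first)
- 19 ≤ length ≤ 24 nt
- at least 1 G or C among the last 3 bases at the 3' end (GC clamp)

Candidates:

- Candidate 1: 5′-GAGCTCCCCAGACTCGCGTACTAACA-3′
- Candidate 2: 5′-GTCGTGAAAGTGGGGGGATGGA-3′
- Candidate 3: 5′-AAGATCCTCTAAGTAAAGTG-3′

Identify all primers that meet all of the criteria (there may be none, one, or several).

Candidate 2 only.

Candidate 1 (26 nt, A=7 T=4 G=5 C=10): Tm = 64.9 + 41·(15 − 16.4)/26 = 62.7°C, outside 48.7–62.5°C ✗; GC 15/26 = 57.7% ✓; length 26, outside 19–24 ✗; 3' end ACA has 1 G/C ✓ — fails.
Candidate 2 (22 nt, A=5 T=4 G=12 C=1): Tm = 64.9 + 41·(13 − 16.4)/22 = 58.6°C ✓; GC 13/22 = 59.1% ✓; length 22 ✓; 3' end GGA has 2 G/C ✓ — passes.
Candidate 3 (20 nt, A=8 T=5 G=4 C=3): Tm = 64.9 + 41·(7 − 16.4)/20 = 45.6°C, outside 48.7–62.5°C ✗; GC 7/20 = 35.0%, outside 39.8–65.1% ✗; length 20 ✓; 3' end GTG has 2 G/C ✓ — fails.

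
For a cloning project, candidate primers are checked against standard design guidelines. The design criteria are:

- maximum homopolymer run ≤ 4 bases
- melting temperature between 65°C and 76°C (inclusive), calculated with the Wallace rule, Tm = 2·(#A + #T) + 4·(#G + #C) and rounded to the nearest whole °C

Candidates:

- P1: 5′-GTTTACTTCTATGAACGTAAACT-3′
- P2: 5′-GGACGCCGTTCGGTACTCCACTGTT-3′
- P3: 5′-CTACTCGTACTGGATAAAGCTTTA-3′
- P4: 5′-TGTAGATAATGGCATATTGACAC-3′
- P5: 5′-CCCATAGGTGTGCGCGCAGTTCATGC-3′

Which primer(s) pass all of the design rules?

P3 only.

P1 (23 nt, A=7 T=9 G=3 C=4): longest run = 3 ✓; Tm = 2·16 + 4·7 = 60°C, outside 65–76°C ✗ — fails.
P2 (25 nt, A=3 T=7 G=7 C=8): longest run = 2 ✓; Tm = 2·10 + 4·15 = 80°C, outside 65–76°C ✗ — fails.
P3 (24 nt, A=7 T=8 G=4 C=5): longest run = 3 ✓; Tm = 2·15 + 4·9 = 66°C ✓ — passes.
P4 (23 nt, A=8 T=7 G=5 C=3): longest run = 2 ✓; Tm = 2·15 + 4·8 = 62°C, outside 65–76°C ✗ — fails.
P5 (26 nt, A=4 T=6 G=8 C=8): longest run = 3 ✓; Tm = 2·10 + 4·16 = 84°C, outside 65–76°C ✗ — fails.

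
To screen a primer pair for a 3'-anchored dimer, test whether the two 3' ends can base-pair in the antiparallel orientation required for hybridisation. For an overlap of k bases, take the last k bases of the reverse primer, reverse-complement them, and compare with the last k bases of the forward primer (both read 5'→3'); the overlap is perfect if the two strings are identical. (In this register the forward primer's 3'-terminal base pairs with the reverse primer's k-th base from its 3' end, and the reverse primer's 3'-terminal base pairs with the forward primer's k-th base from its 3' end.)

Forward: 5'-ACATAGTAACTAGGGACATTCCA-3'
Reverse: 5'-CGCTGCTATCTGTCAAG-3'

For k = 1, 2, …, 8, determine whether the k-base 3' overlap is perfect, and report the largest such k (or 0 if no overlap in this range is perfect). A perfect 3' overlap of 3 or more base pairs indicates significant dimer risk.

Longest perfect overlap: 0 complementary base pairs; below the dimer-risk threshold (threshold 3).

Last 8 bases (5'→3') — forward …ACATTCCA, reverse …CTGTCAAG.
Reverse complement of the reverse primer's last 8 bases: CTTGACAG; its first k bases are the reverse complement of the reverse primer's last k bases, so a perfect k-base overlap needs the forward primer's last k bases to equal them.
Comparing (forward last k vs required): k=1: A vs C ✗; k=2: CA vs CT ✗; k=3: CCA vs CTT ✗; k=4: TCCA vs CTTG ✗; k=5: TTCCA vs CTTGA ✗; k=6: ATTCCA vs CTTGAC ✗; k=7: CATTCCA vs CTTGACA ✗; k=8: ACATTCCA vs CTTGACAG ✗.
No overlap length from 1 to 8 is perfect, so the longest perfect 3' overlap is 0.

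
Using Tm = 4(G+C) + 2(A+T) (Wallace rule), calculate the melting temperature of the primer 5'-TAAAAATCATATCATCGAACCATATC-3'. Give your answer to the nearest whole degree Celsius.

Base counts: A=12, T=7, G=1, C=6 (length 26).
Tm = 2·(12+7) + 4·(1+6) = 2·19 + 4·7 = 38 + 28 = 66°C.

66°C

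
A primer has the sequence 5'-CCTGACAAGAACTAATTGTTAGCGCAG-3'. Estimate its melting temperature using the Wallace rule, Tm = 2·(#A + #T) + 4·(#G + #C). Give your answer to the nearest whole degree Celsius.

78°C

Base counts: A=9, T=6, G=6, C=6 (length 27).
Tm = 2·(9+6) + 4·(6+6) = 2·15 + 4·12 = 30 + 48 = 78°C.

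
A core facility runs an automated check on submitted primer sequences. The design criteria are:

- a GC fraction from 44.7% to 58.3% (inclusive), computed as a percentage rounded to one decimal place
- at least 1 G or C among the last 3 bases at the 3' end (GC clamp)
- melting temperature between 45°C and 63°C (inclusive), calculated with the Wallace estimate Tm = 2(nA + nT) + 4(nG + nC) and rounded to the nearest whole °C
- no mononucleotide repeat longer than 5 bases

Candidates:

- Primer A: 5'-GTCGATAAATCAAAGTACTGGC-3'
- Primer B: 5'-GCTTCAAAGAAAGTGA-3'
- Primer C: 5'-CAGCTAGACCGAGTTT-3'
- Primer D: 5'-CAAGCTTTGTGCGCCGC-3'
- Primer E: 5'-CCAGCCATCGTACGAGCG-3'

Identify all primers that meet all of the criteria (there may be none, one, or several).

Primer A (22 nt, A=8 T=5 G=5 C=4): GC 9/22 = 40.9%, outside 44.7–58.3% ✗; 3' end GGC has 3 G/C ✓; Tm = 2·13 + 4·9 = 62°C ✓; longest run = 3 ✓ — fails.
Primer B (16 nt, A=7 T=3 G=4 C=2): GC 6/16 = 37.5%, outside 44.7–58.3% ✗; 3' end TGA has 1 G/C ✓; Tm = 2·10 + 4·6 = 44°C, outside 45–63°C ✗; longest run = 3 ✓ — fails.
Primer C (16 nt, A=4 T=4 G=4 C=4): GC 8/16 = 50.0% ✓; 3' end TTT has 0 G/C, need ≥1 ✗; Tm = 2·8 + 4·8 = 48°C ✓; longest run = 3 ✓ — fails.
Primer D (17 nt, A=2 T=4 G=5 C=6): GC 11/17 = 64.7%, outside 44.7–58.3% ✗; 3' end CGC has 3 G/C ✓; Tm = 2·6 + 4·11 = 56°C ✓; longest run = 3 ✓ — fails.
Primer E (18 nt, A=4 T=2 G=5 C=7): GC 12/18 = 66.7%, outside 44.7–58.3% ✗; 3' end GCG has 3 G/C ✓; Tm = 2·6 + 4·12 = 60°C ✓; longest run = 2 ✓ — fails.

None of the candidates satisfy all criteria.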